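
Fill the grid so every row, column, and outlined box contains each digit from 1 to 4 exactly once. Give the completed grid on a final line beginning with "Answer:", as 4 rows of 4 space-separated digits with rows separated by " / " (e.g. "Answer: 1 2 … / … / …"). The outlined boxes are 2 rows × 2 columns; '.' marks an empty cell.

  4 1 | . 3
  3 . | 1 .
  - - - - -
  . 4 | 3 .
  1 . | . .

Step 1. [r2c2∈{2}] r2c2 is down to just 2, so r2c2=2.
Step 2. [r4c3∈{2,4}] r4c3 is the only open cell in col 3 admitting 4. So r4c3=4.
Step 3. [r3c4∈{1,2}] in row 3, 1 fits only at r3c4. So r3c4=1.
Step 4. [r2c4∈{4}] r2c4 is down to just 4, so r2c4=4.
Step 5. [r3c1∈{2}] r3c1 is down to just 2. So r3c1=2.
Step 6. [r1c3∈{2}] r1c3 is down to just 2, so r1c3=2.
Step 7. [r4c2∈{3}] r4c2 is down to just 3. So r4c2=3.
Step 8. [r4c4∈{2}] r4c4 is down to just 2 ⇒ r4c4=2.

Answer: 4 1 2 3 / 3 2 1 4 / 2 4 3 1 / 1 3 4 2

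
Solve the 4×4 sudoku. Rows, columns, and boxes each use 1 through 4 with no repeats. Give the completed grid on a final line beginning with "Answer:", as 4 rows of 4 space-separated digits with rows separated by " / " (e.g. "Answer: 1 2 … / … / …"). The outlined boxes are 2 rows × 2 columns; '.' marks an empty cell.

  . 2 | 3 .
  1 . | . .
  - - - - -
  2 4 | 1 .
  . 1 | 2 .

Step 1. [r4c4∈{3,4}] 4 has one home in row 4: r4c4. So r4c4=4.
Step 2. [r4c1∈{3}] r4c1 is down to just 3 ⇒ r4c1=3.
Step 3. [r1c1∈{4}] nothing but 4 survives at r1c1, so r1c1=4.
Step 4. [r3c4∈{3}] r3c4's peers cover all but 3 ⇒ r3c4=3.
Step 5. [r2c3∈{4}] only 4 remains possible at r2c3 ⇒ r2c3=4.
Step 6. [r1c4∈{1}] r1c4's peers cover all but 1, so r1c4=1.
Step 7. [r2c2∈{3}] only 3 remains possible at r2c2, so r2c2=3.
Step 8. [r2c4∈{2}] nothing but 2 survives at r2c4. So r2c4=2.

Answer: 4 2 3 1 / 1 3 4 2 / 2 4 1 3 / 3 1 2 4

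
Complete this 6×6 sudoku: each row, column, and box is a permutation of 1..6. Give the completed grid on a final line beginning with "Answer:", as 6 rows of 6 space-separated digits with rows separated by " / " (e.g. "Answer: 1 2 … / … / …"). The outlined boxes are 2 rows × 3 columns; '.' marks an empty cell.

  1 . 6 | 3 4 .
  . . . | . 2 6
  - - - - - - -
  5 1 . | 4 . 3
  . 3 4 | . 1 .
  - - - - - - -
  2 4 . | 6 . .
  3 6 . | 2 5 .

Step 1. [r1c6∈{5}] only 5 remains possible at r1c6. So r1c6=5.
Step 2. [r5c3∈{1,5}] in row 5, 5 fits only at r5c3, so r5c3=5.
Step 3. [r6c3∈{1}] r6c3 has the single candidate 1, so r6c3=1.
Step 4. [r4c6∈{2}] r4c6 is down to just 2. So r4c6=2.
Step 5. [r5c6∈{1}] r5c6 is down to just 1, so r5c6=1.
Step 6. [r5c5∈{3}] r5c5 has the single candidate 3. So r5c5=3.
Step 7. [r2c1∈{4}] only 4 remains possible at r2c1. So r2c1=4.
Step 8. [r3c5∈{6}] nothing but 6 survives at r3c5. So r3c5=6.
Step 9. [r2c4∈{1}] only 1 remains possible at r2c4 ⇒ r2c4=1.
Step 10. [r2c2∈{5}] only 5 remains possible at r2c2 ⇒ r2c2=5.
Step 11. [r3c3∈{2}] nothing but 2 survives at r3c3, so r3c3=2.
Step 12. [r1c2∈{2}] r1c2 is down to just 2, so r1c2=2.
Step 13. [r4c1∈{6}] r4c1's peers cover all but 6. So r4c1=6.
Step 14. [r2c3∈{3}] r2c3's peers cover all but 3 ⇒ r2c3=3.
Step 15. [r4c4∈{5}] r4c4 has the single candidate 5. So r4c4=5.
Step 16. [r6c6∈{4}] r6c6's peers cover all but 4, so r6c6=4.

Answer: 1 2 6 3 4 5 / 4 5 3 1 2 6 / 5 1 2 4 6 3 / 6 3 4 5 1 2 / 2 4 5 6 3 1 / 3 6 1 2 5 4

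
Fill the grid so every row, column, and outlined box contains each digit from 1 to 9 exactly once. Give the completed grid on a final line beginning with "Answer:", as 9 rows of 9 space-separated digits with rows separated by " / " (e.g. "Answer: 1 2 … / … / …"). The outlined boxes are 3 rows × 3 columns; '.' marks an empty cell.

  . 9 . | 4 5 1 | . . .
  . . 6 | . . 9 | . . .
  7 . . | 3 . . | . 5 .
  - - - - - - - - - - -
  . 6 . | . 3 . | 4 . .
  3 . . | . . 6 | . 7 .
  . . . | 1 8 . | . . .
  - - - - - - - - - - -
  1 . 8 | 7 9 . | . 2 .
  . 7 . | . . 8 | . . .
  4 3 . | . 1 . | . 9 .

Step 1. [r3c6∈{2}] r3c6's peers cover all but 2, so r3c6=2.
Step 2. [r7c2∈{5}] nothing but 5 survives at r7c2 ⇒ r7c2=5.
Step 3. [r9c3∈{2}] only 2 remains possible at r9c3, so r9c3=2.
Step 4. [r9c6∈{5}] r9c6's peers cover all but 5, so r9c6=5.
Step 5. [r8c1∈{6,9}] across col 1, 6 lands solely at r8c1 ⇒ r8c1=6.
Step 6. [r2c4∈{8}] r2c4 is down to just 8 ⇒ r2c4=8.
Step 7. [r2c1∈{2,5}] across row 2, 5 lands solely at r2c1, so r2c1=5.
Step 8. [r7c6∈{3,4}] across col 6, 3 lands solely at r7c6, so r7c6=3.
Step 9. [r7c7∈{6}] r7c7 is down to just 6 ⇒ r7c7=6.
Step 10. [r8c5∈{2,4}] 4 has one home in box 8: r8c5, so r8c5=4.
Step 11. [r5c5∈{2}] nothing but 2 survives at r5c5, so r5c5=2.
Step 12. [r2c8∈{1,3,4}] r2c8 is the only open cell in col 8 admitting 4 ⇒ r2c8=4.
Step 13. [r8c3∈{9}] only 9 remains possible at r8c3, so r8c3=9.
Step 14. [r1c3∈{3}] r1c3 is down to just 3, so r1c3=3.
Step 15. [r6c6∈{4,7}] r6c6 is the only open cell in col 6 admitting 4 ⇒ r6c6=4.
Step 16. [r6c2∈{2}] r6c2's peers cover all but 2, so r6c2=2.
Step 17. [r4c9∈{1,2,5,8,9}] across row 4, 2 lands solely at r4c9. So r4c9=2.
Step 18. [r2c2∈{1}] only 1 remains possible at r2c2 ⇒ r2c2=1.
Step 19. [r6c1∈{9}] nothing but 9 survives at r6c1. So r6c1=9.
Step 20. [r2c7∈{2,3,7}] 2 has one home in row 2: r2c7. So r2c7=2.
Step 21. [r2c9∈{3,7}] across row 2, 3 lands solely at r2c9, so r2c9=3.
Step 22. [r4c1∈{8}] r4c1's peers cover all but 8. So r4c1=8.
Step 23. [r1c8∈{6,8}] in col 8, 8 fits only at r1c8, so r1c8=8.
Step 24. [r4c8∈{1}] r4c8 has the single candidate 1 ⇒ r4c8=1.
Step 25. [r1c9∈{6,7}] r1c9 is the only open cell in row 1 admitting 6. So r1c9=6.
Step 26. [r6c9∈{5}] nothing but 5 survives at r6c9. So r6c9=5.
Step 27. [r3c3∈{4}] r3c3 is down to just 4, so r3c3=4.
Step 28. [r6c7∈{3}] r6c7 is down to just 3. So r6c7=3.
Step 29. [r8c9∈{1}] nothing but 1 survives at r8c9, so r8c9=1.
Step 30. [r9c9∈{7,8}] across col 9, 7 lands solely at r9c9 ⇒ r9c9=7.
Step 31. [r5c9∈{8,9}] col 9 places 8 nowhere but r5c9. So r5c9=8.
Step 32. [r5c7∈{9}] r5c7's peers cover all but 9 ⇒ r5c7=9.
Step 33. [r5c4∈{5}] r5c4 has the single candidate 5 ⇒ r5c4=5.
Step 34. [r4c6∈{7}] r4c6 has the single candidate 7, so r4c6=7.
Step 35. [r4c4∈{9}] r4c4's peers cover all but 9 ⇒ r4c4=9.
Step 36. [r9c4∈{6}] only 6 remains possible at r9c4. So r9c4=6.
Step 37. [r3c7∈{1}] r3c7's peers cover all but 1, so r3c7=1.
Step 38. [r1c7∈{7}] only 7 remains possible at r1c7 ⇒ r1c7=7.
Step 39. [r6c3∈{7}] r6c3 has the single candidate 7 ⇒ r6c3=7.
Step 40. [r3c5∈{6}] r3c5 has the single candidate 6, so r3c5=6.
Step 41. [r6c8∈{6}] nothing but 6 survives at r6c8 ⇒ r6c8=6.
Step 42. [r9c7∈{8}] nothing but 8 survives at r9c7. So r9c7=8.
Step 43. [r8c8∈{3}] only 3 remains possible at r8c8 ⇒ r8c8=3.
Step 44. [r8c4∈{2}] r8c4's peers cover all but 2 ⇒ r8c4=2.
Step 45. [r2c5∈{7}] only 7 remains possible at r2c5 ⇒ r2c5=7.
Step 46. [r7c9∈{4}] only 4 remains possible at r7c9, so r7c9=4.
Step 47. [r4c3∈{5}] r4c3 has the single candidate 5, so r4c3=5.
Step 48. [r5c2∈{4}] only 4 remains possible at r5c2, so r5c2=4.
Step 49. [r8c7∈{5}] r8c7 has the single candidate 5 ⇒ r8c7=5.
Step 50. [r3c2∈{8}] r3c2 has the single candidate 8, so r3c2=8.
Step 51. [r1c1∈{2}] nothing but 2 survives at r1c1 ⇒ r1c1=2.
Step 52. [r3c9∈{9}] nothing but 9 survives at r3c9. So r3c9=9.
Step 53. [r5c3∈{1}] r5c3's peers cover all but 1 ⇒ r5c3=1.

Answer: 2 9 3 4 5 1 7 8 6 / 5 1 6 8 7 9 2 4 3 / 7 8 4 3 6 2 1 5 9 / 8 6 5 9 3 7 4 1 2 / 3 4 1 5 2 6 9 7 8 / 9 2 7 1 8 4 3 6 5 / 1 5 8 7 9 3 6 2 4 / 6 7 9 2 4 8 5 3 1 / 4 3 2 6 1 5 8 9 7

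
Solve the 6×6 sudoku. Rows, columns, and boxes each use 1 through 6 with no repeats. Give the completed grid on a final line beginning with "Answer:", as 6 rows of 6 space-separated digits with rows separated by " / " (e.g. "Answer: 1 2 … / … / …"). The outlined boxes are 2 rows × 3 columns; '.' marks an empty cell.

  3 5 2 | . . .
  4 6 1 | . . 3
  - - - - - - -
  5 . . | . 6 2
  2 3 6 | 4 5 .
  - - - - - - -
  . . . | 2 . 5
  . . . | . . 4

Step 1. [r3c2∈{1,4}] box 3 places 1 nowhere but r3c2. So r3c2=1.
Step 2. [r6c4∈{1,3,6}] 6 has one home in box 6: r6c4. So r6c4=6.
Step 3. [r1c4∈{1}] nothing but 1 survives at r1c4 ⇒ r1c4=1.
Step 4. [r6c1∈{1}] r6c1 has the single candidate 1 ⇒ r6c1=1.
Step 5. [r6c5∈{3}] r6c5 is down to just 3. So r6c5=3.
Step 6. [r5c2∈{4}] nothing but 4 survives at r5c2. So r5c2=4.
Step 7. [r3c3∈{4}] nothing but 4 survives at r3c3. So r3c3=4.
Step 8. [r1c5∈{4}] nothing but 4 survives at r1c5, so r1c5=4.
Step 9. [r6c2∈{2}] r6c2 is down to just 2 ⇒ r6c2=2.
Step 10. [r6c3∈{5}] r6c3 has the single candidate 5. So r6c3=5.
Step 11. [r3c4∈{3}] r3c4 is down to just 3 ⇒ r3c4=3.
Step 12. [r5c1∈{6}] r5c1 has the single candidate 6, so r5c1=6.
Step 13. [r5c3∈{3}] r5c3's peers cover all but 3. So r5c3=3.
Step 14. [r2c5∈{2}] only 2 remains possible at r2c5, so r2c5=2.
Step 15. [r1c6∈{6}] nothing but 6 survives at r1c6, so r1c6=6.
Step 16. [r2c4∈{5}] only 5 remains possible at r2c4. So r2c4=5.
Step 17. [r5c5∈{1}] r5c5 has the single candidate 1. So r5c5=1.
Step 18. [r4c6∈{1}] r4c6's peers cover all but 1, so r4c6=1.

Answer: 3 5 2 1 4 6 / 4 6 1 5 2 3 / 5 1 4 3 6 2 / 2 3 6 4 5 1 / 6 4 3 2 1 5 / 1 2 5 6 3 4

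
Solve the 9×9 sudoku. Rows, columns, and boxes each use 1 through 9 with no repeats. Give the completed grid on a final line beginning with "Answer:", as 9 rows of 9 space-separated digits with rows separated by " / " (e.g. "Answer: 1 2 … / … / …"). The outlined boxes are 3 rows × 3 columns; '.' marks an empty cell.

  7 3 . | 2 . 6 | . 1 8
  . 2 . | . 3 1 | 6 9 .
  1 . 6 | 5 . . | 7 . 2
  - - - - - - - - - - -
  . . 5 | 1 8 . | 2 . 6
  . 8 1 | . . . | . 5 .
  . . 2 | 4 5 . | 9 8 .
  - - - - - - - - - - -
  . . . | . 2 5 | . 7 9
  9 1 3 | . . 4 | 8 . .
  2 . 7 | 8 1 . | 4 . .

Step 1. [r5c7∈{3}] r5c7's peers cover all but 3. So r5c7=3.
Step 2. [r5c4∈{6,7,9}] in col 4, 9 fits only at r5c4 ⇒ r5c4=9.
Step 3. [r4c8∈{4}] nothing but 4 survives at r4c8 ⇒ r4c8=4.
Step 4. [r2c9∈{4,5}] r2c9 is the only open cell in col 9 admitting 4. So r2c9=4.
Step 5. [r5c5∈{6,7}] 6 has one home in box 5: r5c5, so r5c5=6.
Step 6. [r9c9∈{3,5}] col 9 places 3 nowhere but r9c9 ⇒ r9c9=3.
Step 7. [r1c3∈{4,9}] across col 3, 9 lands solely at r1c3. So r1c3=9.
Step 8. [r7c3∈{4,8}] in col 3, 4 fits only at r7c3, so r7c3=4.
Step 9. [r7c2∈{6}] r7c2 has the single candidate 6, so r7c2=6.
Step 10. [r6c2∈{7}] only 7 remains possible at r6c2 ⇒ r6c2=7.
Step 11. [r6c6∈{3}] r6c6 has the single candidate 3, so r6c6=3.
Step 12. [r8c4∈{6,7}] in col 4, 6 fits only at r8c4 ⇒ r8c4=6.
Step 13. [r3c5∈{4,9}] in col 5, 9 fits only at r3c5, so r3c5=9.
Step 14. [r5c9∈{7}] only 7 remains possible at r5c9. So r5c9=7.
Step 15. [r7c1∈{8}] only 8 remains possible at r7c1, so r7c1=8.
Step 16. [r1c5∈{4}] r1c5 has the single candidate 4 ⇒ r1c5=4.
Step 17. [r6c1∈{6}] only 6 remains possible at r6c1. So r6c1=6.
Step 18. [r8c9∈{5}] r8c9's peers cover all but 5, so r8c9=5.
Step 19. [r9c6∈{9}] r9c6 has the single candidate 9. So r9c6=9.
Step 20. [r2c3∈{8}] only 8 remains possible at r2c3, so r2c3=8.
Step 21. [r4c2∈{9}] only 9 remains possible at r4c2 ⇒ r4c2=9.
Step 22. [r5c1∈{4}] only 4 remains possible at r5c1. So r5c1=4.
Step 23. [r2c1∈{5}] r2c1's peers cover all but 5 ⇒ r2c1=5.
Step 24. [r3c6∈{8}] only 8 remains possible at r3c6 ⇒ r3c6=8.
Step 25. [r5c6∈{2}] only 2 remains possible at r5c6, so r5c6=2.
Step 26. [r7c4∈{3}] r7c4 is down to just 3, so r7c4=3.
Step 27. [r9c8∈{6}] nothing but 6 survives at r9c8. So r9c8=6.
Step 28. [r8c5∈{7}] only 7 remains possible at r8c5 ⇒ r8c5=7.
Step 29. [r6c9∈{1}] r6c9's peers cover all but 1, so r6c9=1.
Step 30. [r8c8∈{2}] r8c8 has the single candidate 2. So r8c8=2.
Step 31. [r7c7∈{1}] only 1 remains possible at r7c7 ⇒ r7c7=1.
Step 32. [r4c6∈{7}] only 7 remains possible at r4c6. So r4c6=7.
Step 33. [r9c2∈{5}] nothing but 5 survives at r9c2, so r9c2=5.
Step 34. [r2c4∈{7}] nothing but 7 survives at r2c4, so r2c4=7.
Step 35. [r3c8∈{3}] nothing but 3 survives at r3c8. So r3c8=3.
Step 36. [r1c7∈{5}] r1c7 has the single candidate 5. So r1c7=5.
Step 37. [r3c2∈{4}] r3c2 has the single candidate 4. So r3c2=4.
Step 38. [r4c1∈{3}] nothing but 3 survives at r4c1, so r4c1=3.

Answer: 7 3 9 2 4 6 5 1 8 / 5 2 8 7 3 1 6 9 4 / 1 4 6 5 9 8 7 3 2 / 3 9 5 1 8 7 2 4 6 / 4 8 1 9 6 2 3 5 7 / 6 7 2 4 5 3 9 8 1 / 8 6 4 3 2 5 1 7 9 / 9 1 3 6 7 4 8 2 5 / 2 5 7 8 1 9 4 6 3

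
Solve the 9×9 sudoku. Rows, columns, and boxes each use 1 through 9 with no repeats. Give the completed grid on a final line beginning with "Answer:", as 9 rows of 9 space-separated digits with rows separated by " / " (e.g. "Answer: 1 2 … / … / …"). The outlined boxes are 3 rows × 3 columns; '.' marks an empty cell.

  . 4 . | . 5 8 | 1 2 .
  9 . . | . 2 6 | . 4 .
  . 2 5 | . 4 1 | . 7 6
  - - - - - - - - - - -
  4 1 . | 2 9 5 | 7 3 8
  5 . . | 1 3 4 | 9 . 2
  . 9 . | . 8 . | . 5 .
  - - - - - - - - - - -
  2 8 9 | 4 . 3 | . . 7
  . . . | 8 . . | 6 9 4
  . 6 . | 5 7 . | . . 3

Step 1. [r2c3∈{1,3,7,8}] in row 2, 1 fits only at r2c3, so r2c3=1.
Step 2. [r5c2∈{7}] r5c2's peers cover all but 7 ⇒ r5c2=7.
Step 3. [r2c2∈{3}] nothing but 3 survives at r2c2 ⇒ r2c2=3.
Step 4. [r4c3∈{6}] r4c3 has the single candidate 6 ⇒ r4c3=6.
Step 5. [r1c3∈{7}] r1c3's peers cover all but 7, so r1c3=7.
Step 6. [r2c7∈{5,8}] 8 has one home in row 2: r2c7, so r2c7=8.
Step 7. [r3c4∈{3,9}] 9 has one home in row 3: r3c4 ⇒ r3c4=9.
Step 8. [r8c1∈{1,3,7}] in row 8, 7 fits only at r8c1, so r8c1=7.
Step 9. [r7c8∈{1}] only 1 remains possible at r7c8, so r7c8=1.
Step 10. [r8c3∈{3}] r8c3 has the single candidate 3, so r8c3=3.
Step 11. [r6c4∈{6,7}] 6 has one home in row 6: r6c4, so r6c4=6.
Step 12. [r9c7∈{2}] r9c7 is down to just 2. So r9c7=2.
Step 13. [r6c3∈{2}] r6c3's peers cover all but 2, so r6c3=2.
Step 14. [r1c4∈{3}] r1c4 has the single candidate 3, so r1c4=3.
Step 15. [r1c9∈{9}] r1c9's peers cover all but 9, so r1c9=9.
Step 16. [r9c1∈{1}] r9c1 is down to just 1. So r9c1=1.
Step 17. [r7c5∈{6}] r7c5 has the single candidate 6. So r7c5=6.
Step 18. [r5c3∈{8}] r5c3 has the single candidate 8, so r5c3=8.
Step 19. [r9c3∈{4}] r9c3's peers cover all but 4, so r9c3=4.
Step 20. [r2c4∈{7}] r2c4 is down to just 7. So r2c4=7.
Step 21. [r5c8∈{6}] nothing but 6 survives at r5c8 ⇒ r5c8=6.
Step 22. [r7c7∈{5}] only 5 remains possible at r7c7, so r7c7=5.
Step 23. [r6c7∈{4}] only 4 remains possible at r6c7, so r6c7=4.
Step 24. [r8c2∈{5}] only 5 remains possible at r8c2, so r8c2=5.
Step 25. [r8c5∈{1}] r8c5 has the single candidate 1. So r8c5=1.
Step 26. [r1c1∈{6}] r1c1 has the single candidate 6. So r1c1=6.
Step 27. [r9c6∈{9}] nothing but 9 survives at r9c6 ⇒ r9c6=9.
Step 28. [r8c6∈{2}] r8c6 has the single candidate 2 ⇒ r8c6=2.
Step 29. [r6c6∈{7}] r6c6's peers cover all but 7, so r6c6=7.
Step 30. [r6c9∈{1}] r6c9's peers cover all but 1 ⇒ r6c9=1.
Step 31. [r3c7∈{3}] nothing but 3 survives at r3c7, so r3c7=3.
Step 32. [r2c9∈{5}] r2c9 has the single candidate 5, so r2c9=5.
Step 33. [r3c1∈{8}] only 8 remains possible at r3c1, so r3c1=8.
Step 34. [r9c8∈{8}] r9c8 has the single candidate 8, so r9c8=8.
Step 35. [r6c1∈{3}] r6c1 has the single candidate 3 ⇒ r6c1=3.

Answer: 6 4 7 3 5 8 1 2 9 / 9 3 1 7 2 6 8 4 5 / 8 2 5 9 4 1 3 7 6 / 4 1 6 2 9 5 7 3 8 / 5 7 8 1 3 4 9 6 2 / 3 9 2 6 8 7 4 5 1 / 2 8 9 4 6 3 5 1 7 / 7 5 3 8 1 2 6 9 4 / 1 6 4 5 7 9 2 8 3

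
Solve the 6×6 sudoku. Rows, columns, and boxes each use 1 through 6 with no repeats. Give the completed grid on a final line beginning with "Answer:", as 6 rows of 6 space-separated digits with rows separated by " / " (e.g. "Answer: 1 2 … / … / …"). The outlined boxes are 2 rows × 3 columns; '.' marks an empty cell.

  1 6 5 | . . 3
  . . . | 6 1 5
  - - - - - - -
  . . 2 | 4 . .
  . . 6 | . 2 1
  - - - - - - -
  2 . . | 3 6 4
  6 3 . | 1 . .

Step 1. [r4c1∈{3,4,5}] r4c1 is the only open cell in row 4 admitting 3 ⇒ r4c1=3.
Step 2. [r5c2∈{1,5}] 5 has one home in row 5: r5c2, so r5c2=5.
Step 3. [r2c1∈{4}] only 4 remains possible at r2c1. So r2c1=4.
Step 4. [r6c5∈{5}] only 5 remains possible at r6c5 ⇒ r6c5=5.
Step 5. [r3c6∈{6}] r3c6's peers cover all but 6. So r3c6=6.
Step 6. [r3c1∈{5}] r3c1 is down to just 5, so r3c1=5.
Step 7. [r2c2∈{2}] r2c2's peers cover all but 2 ⇒ r2c2=2.
Step 8. [r1c4∈{2}] nothing but 2 survives at r1c4. So r1c4=2.
Step 9. [r4c4∈{5}] r4c4 has the single candidate 5, so r4c4=5.
Step 10. [r1c5∈{4}] r1c5's peers cover all but 4, so r1c5=4.
Step 11. [r5c3∈{1}] only 1 remains possible at r5c3, so r5c3=1.
Step 12. [r3c5∈{3}] nothing but 3 survives at r3c5 ⇒ r3c5=3.
Step 13. [r3c2∈{1}] r3c2 is down to just 1. So r3c2=1.
Step 14. [r2c3∈{3}] nothing but 3 survives at r2c3, so r2c3=3.
Step 15. [r4c2∈{4}] r4c2's peers cover all but 4. So r4c2=4.
Step 16. [r6c3∈{4}] r6c3 has the single candidate 4, so r6c3=4.
Step 17. [r6c6∈{2}] only 2 remains possible at r6c6. So r6c6=2.

Answer: 1 6 5 2 4 3 / 4 2 3 6 1 5 / 5 1 2 4 3 6 / 3 4 6 5 2 1 / 2 5 1 3 6 4 / 6 3 4 1 5 2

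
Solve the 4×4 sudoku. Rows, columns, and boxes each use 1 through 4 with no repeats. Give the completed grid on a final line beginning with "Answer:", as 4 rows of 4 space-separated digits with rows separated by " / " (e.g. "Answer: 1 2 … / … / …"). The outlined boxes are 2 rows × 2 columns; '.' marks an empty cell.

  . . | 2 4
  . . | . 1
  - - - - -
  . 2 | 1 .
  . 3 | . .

Step 1. [r1c1∈{1,3}] 3 has one home in row 1: r1c1. So r1c1=3.
Step 2. [r3c1∈{4}] r3c1 has the single candidate 4, so r3c1=4.
Step 3. [r3c4∈{3}] r3c4's peers cover all but 3. So r3c4=3.
Step 4. [r2c2∈{4}] r2c2 has the single candidate 4 ⇒ r2c2=4.
Step 5. [r1c2∈{1}] only 1 remains possible at r1c2, so r1c2=1.
Step 6. [r4c1∈{1}] r4c1 is down to just 1. So r4c1=1.
Step 7. [r2c3∈{3}] r2c3 is down to just 3. So r2c3=3.
Step 8. [r2c1∈{2}] only 2 remains possible at r2c1. So r2c1=2.
Step 9. [r4c3∈{4}] nothing but 4 survives at r4c3 ⇒ r4c3=4.
Step 10. [r4c4∈{2}] only 2 remains possible at r4c4 ⇒ r4c4=2.

Answer: 3 1 2 4 / 2 4 3 1 / 4 2 1 3 / 1 3 4 2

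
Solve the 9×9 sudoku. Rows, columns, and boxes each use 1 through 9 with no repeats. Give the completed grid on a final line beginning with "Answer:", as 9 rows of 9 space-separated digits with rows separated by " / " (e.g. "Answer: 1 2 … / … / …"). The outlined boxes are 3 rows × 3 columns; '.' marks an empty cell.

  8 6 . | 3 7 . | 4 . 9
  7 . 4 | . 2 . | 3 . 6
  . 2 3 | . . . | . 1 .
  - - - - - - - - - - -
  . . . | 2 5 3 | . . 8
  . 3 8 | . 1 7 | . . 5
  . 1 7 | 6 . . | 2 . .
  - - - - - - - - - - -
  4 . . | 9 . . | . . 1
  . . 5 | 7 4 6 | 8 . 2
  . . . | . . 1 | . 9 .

Step 1. [r1c6∈{5}] nothing but 5 survives at r1c6. So r1c6=5.
Step 2. [r4c3∈{6,9}] 9 has one home in col 3: r4c3. So r4c3=9.
Step 3. [r8c8∈{3}] r8c8 is down to just 3 ⇒ r8c8=3.
Step 4. [r4c1∈{6}] only 6 remains possible at r4c1 ⇒ r4c1=6.
Step 5. [r6c8∈{4}] r6c8 is down to just 4. So r6c8=4.
Step 6. [r3c6∈{4,8,9}] r3c6 is the only open cell in col 6 admitting 4, so r3c6=4.
Step 7. [r3c4∈{8}] r3c4 has the single candidate 8 ⇒ r3c4=8.
Step 8. [r2c2∈{5,9}] across col 2, 5 lands solely at r2c2 ⇒ r2c2=5.
Step 9. [r7c8∈{5,6,7}] 5 has one home in col 8: r7c8. So r7c8=5.
Step 10. [r3c1∈{9}] r3c1's peers cover all but 9. So r3c1=9.
Step 11. [r9c1∈{2,3}] 3 has one home in col 1: r9c1 ⇒ r9c1=3.
Step 12. [r9c5∈{8}] r9c5 has the single candidate 8 ⇒ r9c5=8.
Step 13. [r9c2∈{7}] r9c2 is down to just 7 ⇒ r9c2=7.
Step 14. [r9c7∈{6}] r9c7 is down to just 6, so r9c7=6.
Step 15. [r7c7∈{7}] nothing but 7 survives at r7c7. So r7c7=7.
Step 16. [r2c6∈{9}] only 9 remains possible at r2c6 ⇒ r2c6=9.
Step 17. [r7c3∈{2,6}] 6 has one home in row 7: r7c3. So r7c3=6.
Step 18. [r5c8∈{6}] only 6 remains possible at r5c8. So r5c8=6.
Step 19. [r5c4∈{4}] r5c4 is down to just 4 ⇒ r5c4=4.
Step 20. [r1c8∈{2}] nothing but 2 survives at r1c8, so r1c8=2.
Step 21. [r6c9∈{3}] r6c9's peers cover all but 3 ⇒ r6c9=3.
Step 22. [r2c4∈{1}] only 1 remains possible at r2c4. So r2c4=1.
Step 23. [r6c1∈{5}] r6c1's peers cover all but 5 ⇒ r6c1=5.
Step 24. [r6c6∈{8}] nothing but 8 survives at r6c6 ⇒ r6c6=8.
Step 25. [r4c2∈{4}] r4c2's peers cover all but 4, so r4c2=4.
Step 26. [r9c9∈{4}] r9c9 has the single candidate 4, so r9c9=4.
Step 27. [r5c1∈{2}] nothing but 2 survives at r5c1, so r5c1=2.
Step 28. [r9c4∈{5}] r9c4 has the single candidate 5, so r9c4=5.
Step 29. [r8c2∈{9}] only 9 remains possible at r8c2 ⇒ r8c2=9.
Step 30. [r2c8∈{8}] r2c8 is down to just 8. So r2c8=8.
Step 31. [r1c3∈{1}] r1c3 has the single candidate 1, so r1c3=1.
Step 32. [r7c6∈{2}] r7c6 is down to just 2. So r7c6=2.
Step 33. [r8c1∈{1}] r8c1 is down to just 1. So r8c1=1.
Step 34. [r3c5∈{6}] r3c5's peers cover all but 6. So r3c5=6.
Step 35. [r9c3∈{2}] r9c3 has the single candidate 2 ⇒ r9c3=2.
Step 36. [r5c7∈{9}] r5c7 is down to just 9 ⇒ r5c7=9.
Step 37. [r6c5∈{9}] nothing but 9 survives at r6c5 ⇒ r6c5=9.
Step 38. [r3c7∈{5}] r3c7 is down to just 5. So r3c7=5.
Step 39. [r7c2∈{8}] r7c2's peers cover all but 8. So r7c2=8.
Step 40. [r3c9∈{7}] only 7 remains possible at r3c9, so r3c9=7.
Step 41. [r4c7∈{1}] nothing but 1 survives at r4c7 ⇒ r4c7=1.
Step 42. [r4c8∈{7}] r4c8's peers cover all but 7. So r4c8=7.
Step 43. [r7c5∈{3}] r7c5 is down to just 3, so r7c5=3.

Answer: 8 6 1 3 7 5 4 2 9 / 7 5 4 1 2 9 3 8 6 / 9 2 3 8 6 4 5 1 7 / 6 4 9 2 5 3 1 7 8 / 2 3 8 4 1 7 9 6 5 / 5 1 7 6 9 8 2 4 3 / 4 8 6 9 3 2 7 5 1 / 1 9 5 7 4 6 8 3 2 / 3 7 2 5 8 1 6 9 4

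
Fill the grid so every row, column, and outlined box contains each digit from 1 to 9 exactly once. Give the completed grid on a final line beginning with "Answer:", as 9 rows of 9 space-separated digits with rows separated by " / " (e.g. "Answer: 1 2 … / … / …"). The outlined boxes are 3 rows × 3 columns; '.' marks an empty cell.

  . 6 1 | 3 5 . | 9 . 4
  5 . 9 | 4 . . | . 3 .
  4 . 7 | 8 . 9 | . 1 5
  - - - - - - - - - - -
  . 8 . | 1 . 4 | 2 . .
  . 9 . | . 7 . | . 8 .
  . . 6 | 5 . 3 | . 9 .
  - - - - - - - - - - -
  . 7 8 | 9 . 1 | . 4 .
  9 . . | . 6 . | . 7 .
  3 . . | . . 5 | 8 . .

Step 1. [r2c2∈{2}] only 2 remains possible at r2c2. So r2c2=2.
Step 2. [r8c4∈{2}] r8c4 has the single candidate 2 ⇒ r8c4=2.
Step 3. [r7c7∈{3,5,6}] across row 7, 5 lands solely at r7c7 ⇒ r7c7=5.
Step 4. [r5c3∈{2,3,4,5}] 5 has one home in row 5: r5c3 ⇒ r5c3=5.
Step 5. [r2c6∈{6,7}] in box 2, 6 fits only at r2c6. So r2c6=6.
Step 6. [r5c7∈{1,3,4,6}] across row 5, 4 lands solely at r5c7 ⇒ r5c7=4.
Step 7. [r5c9∈{1,3,6}] across row 5, 3 lands solely at r5c9, so r5c9=3.
Step 8. [r8c9∈{1}] r8c9 has the single candidate 1. So r8c9=1.
Step 9. [r9c3∈{2,4}] across col 3, 2 lands solely at r9c3. So r9c3=2.
Step 10. [r6c9∈{7}] r6c9 is down to just 7. So r6c9=7.
Step 11. [r5c6∈{2}] only 2 remains possible at r5c6. So r5c6=2.
Step 12. [r9c8∈{6}] only 6 remains possible at r9c8. So r9c8=6.
Step 13. [r6c2∈{1,4}] r6c2 is the only open cell in row 6 admitting 4. So r6c2=4.
Step 14. [r5c1∈{1}] r5c1 has the single candidate 1, so r5c1=1.
Step 15. [r9c5∈{4}] nothing but 4 survives at r9c5 ⇒ r9c5=4.
Step 16. [r4c3∈{3}] r4c3 is down to just 3 ⇒ r4c3=3.
Step 17. [r4c9∈{6}] r4c9 is down to just 6, so r4c9=6.
Step 18. [r3c5∈{2}] r3c5 is down to just 2 ⇒ r3c5=2.
Step 19. [r6c7∈{1}] r6c7 is down to just 1. So r6c7=1.
Step 20. [r8c6∈{8}] only 8 remains possible at r8c6 ⇒ r8c6=8.
Step 21. [r9c4∈{7}] r9c4's peers cover all but 7 ⇒ r9c4=7.
Step 22. [r2c9∈{8}] r2c9 has the single candidate 8, so r2c9=8.
Step 23. [r4c1∈{7}] nothing but 7 survives at r4c1. So r4c1=7.
Step 24. [r7c5∈{3}] r7c5's peers cover all but 3, so r7c5=3.
Step 25. [r2c7∈{7}] r2c7 has the single candidate 7, so r2c7=7.
Step 26. [r9c2∈{1}] r9c2's peers cover all but 1, so r9c2=1.
Step 27. [r8c7∈{3}] only 3 remains possible at r8c7, so r8c7=3.
Step 28. [r8c3∈{4}] r8c3's peers cover all but 4, so r8c3=4.
Step 29. [r1c6∈{7}] r1c6 is down to just 7, so r1c6=7.
Step 30. [r6c5∈{8}] r6c5 is down to just 8, so r6c5=8.
Step 31. [r3c7∈{6}] nothing but 6 survives at r3c7. So r3c7=6.
Step 32. [r1c8∈{2}] nothing but 2 survives at r1c8 ⇒ r1c8=2.
Step 33. [r1c1∈{8}] r1c1 has the single candidate 8. So r1c1=8.
Step 34. [r5c4∈{6}] only 6 remains possible at r5c4, so r5c4=6.
Step 35. [r4c5∈{9}] r4c5 is down to just 9. So r4c5=9.
Step 36. [r2c5∈{1}] r2c5 has the single candidate 1, so r2c5=1.
Step 37. [r7c9∈{2}] r7c9's peers cover all but 2, so r7c9=2.
Step 38. [r9c9∈{9}] r9c9's peers cover all but 9 ⇒ r9c9=9.
Step 39. [r8c2∈{5}] nothing but 5 survives at r8c2, so r8c2=5.
Step 40. [r6c1∈{2}] r6c1 is down to just 2 ⇒ r6c1=2.
Step 41. [r7c1∈{6}] r7c1 is down to just 6, so r7c1=6.
Step 42. [r3c2∈{3}] nothing but 3 survives at r3c2. So r3c2=3.
Step 43. [r4c8∈{5}] nothing but 5 survives at r4c8. So r4c8=5.

Answer: 8 6 1 3 5 7 9 2 4 / 5 2 9 4 1 6 7 3 8 / 4 3 7 8 2 9 6 1 5 / 7 8 3 1 9 4 2 5 6 / 1 9 5 6 7 2 4 8 3 / 2 4 6 5 8 3 1 9 7 / 6 7 8 9 3 1 5 4 2 / 9 5 4 2 6 8 3 7 1 / 3 1 2 7 4 5 8 6 9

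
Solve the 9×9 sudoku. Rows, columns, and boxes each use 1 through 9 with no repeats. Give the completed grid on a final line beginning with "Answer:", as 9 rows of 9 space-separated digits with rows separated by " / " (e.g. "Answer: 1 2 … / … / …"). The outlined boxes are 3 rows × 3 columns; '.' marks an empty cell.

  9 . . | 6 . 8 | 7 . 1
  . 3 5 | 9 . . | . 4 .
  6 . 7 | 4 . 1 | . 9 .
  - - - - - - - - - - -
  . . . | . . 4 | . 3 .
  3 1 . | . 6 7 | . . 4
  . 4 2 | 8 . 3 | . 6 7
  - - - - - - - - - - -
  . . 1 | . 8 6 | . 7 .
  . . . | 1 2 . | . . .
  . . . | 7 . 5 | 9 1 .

Step 1. [r6c1∈{5}] r6c1 has the single candidate 5 ⇒ r6c1=5.
Step 2. [r4c9∈{2,5,8,9}] 9 has one home in col 9: r4c9. So r4c9=9.
Step 3. [r1c2∈{2}] r1c2 is down to just 2 ⇒ r1c2=2.
Step 4. [r3c2∈{8}] r3c2 is down to just 8. So r3c2=8.
Step 5. [r9c2∈{6}] nothing but 6 survives at r9c2, so r9c2=6.
Step 6. [r5c8∈{2,5,8}] 2 has one home in col 8: r5c8. So r5c8=2.
Step 7. [r8c8∈{5,8}] col 8 places 8 nowhere but r8c8, so r8c8=8.
Step 8. [r5c4∈{5}] r5c4's peers cover all but 5, so r5c4=5.
Step 9. [r4c7∈{1,5,8}] across row 4, 5 lands solely at r4c7. So r4c7=5.
Step 10. [r7c4∈{3}] r7c4's peers cover all but 3, so r7c4=3.
Step 11. [r2c9∈{2,6,8}] r2c9 is the only open cell in col 9 admitting 8. So r2c9=8.
Step 12. [r7c2∈{5,9}] row 7 places 9 nowhere but r7c2. So r7c2=9.
Step 13. [r8c9∈{3,5,6}] across col 9, 6 lands solely at r8c9, so r8c9=6.
Step 14. [r9c5∈{4}] r9c5 has the single candidate 4 ⇒ r9c5=4.
Step 15. [r1c8∈{5}] r1c8's peers cover all but 5, so r1c8=5.
Step 16. [r4c2∈{7}] nothing but 7 survives at r4c2. So r4c2=7.
Step 17. [r4c1∈{8}] r4c1 is down to just 8. So r4c1=8.
Step 18. [r9c1∈{2}] nothing but 2 survives at r9c1 ⇒ r9c1=2.
Step 19. [r7c1∈{4}] r7c1 has the single candidate 4. So r7c1=4.
Step 20. [r7c7∈{2}] r7c7 is down to just 2, so r7c7=2.
Step 21. [r9c9∈{3}] r9c9 is down to just 3, so r9c9=3.
Step 22. [r6c5∈{1,9}] across row 6, 9 lands solely at r6c5, so r6c5=9.
Step 23. [r3c5∈{3,5}] r3c5 is the only open cell in row 3 admitting 5. So r3c5=5.
Step 24. [r2c5∈{7}] only 7 remains possible at r2c5 ⇒ r2c5=7.
Step 25. [r4c3∈{6}] r4c3's peers cover all but 6, so r4c3=6.
Step 26. [r8c2∈{5}] r8c2 has the single candidate 5 ⇒ r8c2=5.
Step 27. [r4c5∈{1}] r4c5's peers cover all but 1. So r4c5=1.
Step 28. [r2c7∈{6}] r2c7 has the single candidate 6. So r2c7=6.
Step 29. [r5c7∈{8}] r5c7 is down to just 8 ⇒ r5c7=8.
Step 30. [r3c9∈{2}] r3c9's peers cover all but 2, so r3c9=2.
Step 31. [r6c7∈{1}] nothing but 1 survives at r6c7 ⇒ r6c7=1.
Step 32. [r7c9∈{5}] nothing but 5 survives at r7c9. So r7c9=5.
Step 33. [r8c7∈{4}] r8c7 has the single candidate 4, so r8c7=4.
Step 34. [r8c1∈{7}] nothing but 7 survives at r8c1 ⇒ r8c1=7.
Step 35. [r5c3∈{9}] r5c3 has the single candidate 9. So r5c3=9.
Step 36. [r4c4∈{2}] only 2 remains possible at r4c4, so r4c4=2.
Step 37. [r8c3∈{3}] nothing but 3 survives at r8c3 ⇒ r8c3=3.
Step 38. [r1c3∈{4}] r1c3's peers cover all but 4. So r1c3=4.
Step 39. [r2c1∈{1}] only 1 remains possible at r2c1, so r2c1=1.
Step 40. [r2c6∈{2}] only 2 remains possible at r2c6, so r2c6=2.
Step 41. [r3c7∈{3}] nothing but 3 survives at r3c7, so r3c7=3.
Step 42. [r1c5∈{3}] only 3 remains possible at r1c5 ⇒ r1c5=3.
Step 43. [r9c3∈{8}] r9c3 is down to just 8, so r9c3=8.
Step 44. [r8c6∈{9}] r8c6's peers cover all but 9, so r8c6=9.

Answer: 9 2 4 6 3 8 7 5 1 / 1 3 5 9 7 2 6 4 8 / 6 8 7 4 5 1 3 9 2 / 8 7 6 2 1 4 5 3 9 / 3 1 9 5 6 7 8 2 4 / 5 4 2 8 9 3 1 6 7 / 4 9 1 3 8 6 2 7 5 / 7 5 3 1 2 9 4 8 6 / 2 6 8 7 4 5 9 1 3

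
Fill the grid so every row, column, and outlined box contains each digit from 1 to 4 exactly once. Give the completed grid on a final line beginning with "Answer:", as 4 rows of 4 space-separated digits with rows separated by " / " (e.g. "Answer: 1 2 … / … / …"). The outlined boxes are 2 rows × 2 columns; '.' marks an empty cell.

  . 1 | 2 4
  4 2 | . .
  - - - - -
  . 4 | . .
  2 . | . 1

Step 1. [r3c3∈{3}] only 3 remains possible at r3c3, so r3c3=3.
Step 2. [r3c4∈{2}] nothing but 2 survives at r3c4. So r3c4=2.
Step 3. [r2c4∈{3}] nothing but 3 survives at r2c4. So r2c4=3.
Step 4. [r4c3∈{4}] r4c3 has the single candidate 4 ⇒ r4c3=4.
Step 5. [r2c3∈{1}] only 1 remains possible at r2c3. So r2c3=1.
Step 6. [r4c2∈{3}] r4c2's peers cover all but 3. So r4c2=3.
Step 7. [r1c1∈{3}] nothing but 3 survives at r1c1, so r1c1=3.
Step 8. [r3c1∈{1}] nothing but 1 survives at r3c1 ⇒ r3c1=1.

Answer: 3 1 2 4 / 4 2 1 3 / 1 4 3 2 / 2 3 4 1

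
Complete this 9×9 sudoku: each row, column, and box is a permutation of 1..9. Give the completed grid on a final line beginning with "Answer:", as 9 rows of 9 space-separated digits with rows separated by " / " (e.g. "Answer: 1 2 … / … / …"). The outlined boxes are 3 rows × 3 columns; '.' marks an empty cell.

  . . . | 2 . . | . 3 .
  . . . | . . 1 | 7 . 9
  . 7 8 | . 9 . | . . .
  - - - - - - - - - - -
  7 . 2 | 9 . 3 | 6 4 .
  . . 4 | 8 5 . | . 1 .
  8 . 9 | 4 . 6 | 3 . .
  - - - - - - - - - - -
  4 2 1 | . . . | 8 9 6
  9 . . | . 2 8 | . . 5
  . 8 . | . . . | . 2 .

Step 1. [r9c9∈{1,3,4,7}] 3 has one home in col 9: r9c9. So r9c9=3.
Step 2. [r2c1∈{2,3,5,6}] 2 has one home in row 2: r2c1. So r2c1=2.
Step 3. [r2c8∈{5,6,8}] r2c8 is the only open cell in col 8 admitting 8, so r2c8=8.
Step 4. [r8c7∈{1,4}] 4 has one home in row 8: r8c7 ⇒ r8c7=4.
Step 5. [r8c4∈{1,3,6,7}] across row 8, 1 lands solely at r8c4. So r8c4=1.
Step 6. [r1c2∈{1,4,5,6,9}] across row 1, 9 lands solely at r1c2 ⇒ r1c2=9.
Step 7. [r2c2∈{3,4,5,6}] across col 2, 4 lands solely at r2c2. So r2c2=4.
Step 8. [r6c9∈{2,7}] in row 6, 2 fits only at r6c9 ⇒ r6c9=2.
Step 9. [r3c8∈{5,6}] col 8 places 6 nowhere but r3c8 ⇒ r3c8=6.
Step 10. [r1c5∈{4,6,7,8}] 8 has one home in row 1: r1c5. So r1c5=8.
Step 11. [r1c6∈{4,5,7}] 7 has one home in row 1: r1c6. So r1c6=7.
Step 12. [r7c6∈{5}] r7c6's peers cover all but 5, so r7c6=5.
Step 13. [r6c5∈{1,7}] r6c5 is the only open cell in box 5 admitting 7. So r6c5=7.
Step 14. [r3c6∈{4}] r3c6 is down to just 4, so r3c6=4.
Step 15. [r3c9∈{1}] nothing but 1 survives at r3c9. So r3c9=1.
Step 16. [r1c7∈{5}] r1c7 has the single candidate 5, so r1c7=5.
Step 17. [r1c3∈{6}] nothing but 6 survives at r1c3 ⇒ r1c3=6.
Step 18. [r8c2∈{3,6}] across row 8, 6 lands solely at r8c2 ⇒ r8c2=6.
Step 19. [r8c3∈{3,7}] in row 8, 3 fits only at r8c3 ⇒ r8c3=3.
Step 20. [r2c3∈{5}] only 5 remains possible at r2c3, so r2c3=5.
Step 21. [r7c5∈{3}] nothing but 3 survives at r7c5. So r7c5=3.
Step 22. [r3c1∈{3}] r3c1 has the single candidate 3 ⇒ r3c1=3.
Step 23. [r6c2∈{1,5}] across row 6, 1 lands solely at r6c2. So r6c2=1.
Step 24. [r2c5∈{6}] only 6 remains possible at r2c5 ⇒ r2c5=6.
Step 25. [r9c3∈{7}] nothing but 7 survives at r9c3. So r9c3=7.
Step 26. [r9c5∈{4}] nothing but 4 survives at r9c5 ⇒ r9c5=4.
Step 27. [r4c2∈{5}] r4c2 is down to just 5 ⇒ r4c2=5.
Step 28. [r1c9∈{4}] nothing but 4 survives at r1c9. So r1c9=4.
Step 29. [r2c4∈{3}] r2c4 has the single candidate 3 ⇒ r2c4=3.
Step 30. [r4c9∈{8}] r4c9 is down to just 8, so r4c9=8.
Step 31. [r9c6∈{9}] r9c6's peers cover all but 9 ⇒ r9c6=9.
Step 32. [r5c6∈{2}] nothing but 2 survives at r5c6, so r5c6=2.
Step 33. [r6c8∈{5}] nothing but 5 survives at r6c8 ⇒ r6c8=5.
Step 34. [r8c8∈{7}] r8c8's peers cover all but 7, so r8c8=7.
Step 35. [r5c9∈{7}] nothing but 7 survives at r5c9. So r5c9=7.
Step 36. [r9c1∈{5}] only 5 remains possible at r9c1. So r9c1=5.
Step 37. [r5c1∈{6}] r5c1's peers cover all but 6. So r5c1=6.
Step 38. [r1c1∈{1}] r1c1 has the single candidate 1, so r1c1=1.
Step 39. [r3c4∈{5}] only 5 remains possible at r3c4, so r3c4=5.
Step 40. [r5c2∈{3}] r5c2 has the single candidate 3, so r5c2=3.
Step 41. [r3c7∈{2}] r3c7 is down to just 2. So r3c7=2.
Step 42. [r9c4∈{6}] nothing but 6 survives at r9c4, so r9c4=6.
Step 43. [r5c7∈{9}] only 9 remains possible at r5c7, so r5c7=9.
Step 44. [r9c7∈{1}] only 1 remains possible at r9c7, so r9c7=1.
Step 45. [r4c5∈{1}] r4c5 has the single candidate 1, so r4c5=1.
Step 46. [r7c4∈{7}] r7c4 is down to just 7. So r7c4=7.

Answer: 1 9 6 2 8 7 5 3 4 / 2 4 5 3 6 1 7 8 9 / 3 7 8 5 9 4 2 6 1 / 7 5 2 9 1 3 6 4 8 / 6 3 4 8 5 2 9 1 7 / 8 1 9 4 7 6 3 5 2 / 4 2 1 7 3 5 8 9 6 / 9 6 3 1 2 8 4 7 5 / 5 8 7 6 4 9 1 2 3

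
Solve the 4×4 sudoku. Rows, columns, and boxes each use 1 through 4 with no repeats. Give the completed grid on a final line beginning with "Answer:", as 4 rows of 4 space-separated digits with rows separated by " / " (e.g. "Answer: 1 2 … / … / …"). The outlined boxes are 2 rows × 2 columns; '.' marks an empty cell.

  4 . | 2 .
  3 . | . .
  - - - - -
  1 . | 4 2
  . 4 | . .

Step 1. [r2c3∈{1}] nothing but 1 survives at r2c3. So r2c3=1.
Step 2. [r4c3∈{3}] only 3 remains possible at r4c3. So r4c3=3.
Step 3. [r4c1∈{2}] r4c1's peers cover all but 2. So r4c1=2.
Step 4. [r3c2∈{3}] nothing but 3 survives at r3c2, so r3c2=3.
Step 5. [r2c2∈{2}] r2c2 has the single candidate 2 ⇒ r2c2=2.
Step 6. [r4c4∈{1}] r4c4's peers cover all but 1. So r4c4=1.
Step 7. [r1c4∈{3}] r1c4 is down to just 3, so r1c4=3.
Step 8. [r1c2∈{1}] r1c2 has the single candidate 1 ⇒ r1c2=1.
Step 9. [r2c4∈{4}] only 4 remains possible at r2c4. So r2c4=4.

Answer: 4 1 2 3 / 3 2 1 4 / 1 3 4 2 / 2 4 3 1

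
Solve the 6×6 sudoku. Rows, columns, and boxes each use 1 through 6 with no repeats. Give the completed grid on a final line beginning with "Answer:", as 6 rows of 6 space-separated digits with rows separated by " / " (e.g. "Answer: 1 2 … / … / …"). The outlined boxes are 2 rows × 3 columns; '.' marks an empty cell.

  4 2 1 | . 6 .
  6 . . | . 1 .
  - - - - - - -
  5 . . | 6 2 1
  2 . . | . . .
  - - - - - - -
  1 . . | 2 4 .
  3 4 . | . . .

Step 1. [r5c6∈{3,5,6}] row 5 places 3 nowhere but r5c6 ⇒ r5c6=3.
Step 2. [r1c6∈{5}] only 5 remains possible at r1c6, so r1c6=5.
Step 3. [r4c5∈{3,5}] 3 has one home in col 5: r4c5. So r4c5=3.
Step 4. [r4c6∈{4}] r4c6 is down to just 4, so r4c6=4.
Step 5. [r4c3∈{6}] r4c3 is down to just 6. So r4c3=6.
Step 6. [r5c3∈{5}] r5c3's peers cover all but 5. So r5c3=5.
Step 7. [r2c3∈{3}] r2c3 has the single candidate 3 ⇒ r2c3=3.
Step 8. [r6c4∈{1,5}] across row 6, 1 lands solely at r6c4, so r6c4=1.
Step 9. [r6c6∈{6}] only 6 remains possible at r6c6, so r6c6=6.
Step 10. [r6c3∈{2}] r6c3 is down to just 2, so r6c3=2.
Step 11. [r5c2∈{6}] nothing but 6 survives at r5c2 ⇒ r5c2=6.
Step 12. [r3c2∈{3}] r3c2 has the single candidate 3. So r3c2=3.
Step 13. [r4c2∈{1}] r4c2 is down to just 1 ⇒ r4c2=1.
Step 14. [r2c4∈{4}] only 4 remains possible at r2c4. So r2c4=4.
Step 15. [r4c4∈{5}] r4c4's peers cover all but 5. So r4c4=5.
Step 16. [r2c2∈{5}] r2c2 is down to just 5 ⇒ r2c2=5.
Step 17. [r2c6∈{2}] nothing but 2 survives at r2c6 ⇒ r2c6=2.
Step 18. [r6c5∈{5}] only 5 remains possible at r6c5. So r6c5=5.
Step 19. [r1c4∈{3}] r1c4 has the single candidate 3, so r1c4=3.
Step 20. [r3c3∈{4}] nothing but 4 survives at r3c3. So r3c3=4.

Answer: 4 2 1 3 6 5 / 6 5 3 4 1 2 / 5 3 4 6 2 1 / 2 1 6 5 3 4 / 1 6 5 2 4 3 / 3 4 2 1 5 6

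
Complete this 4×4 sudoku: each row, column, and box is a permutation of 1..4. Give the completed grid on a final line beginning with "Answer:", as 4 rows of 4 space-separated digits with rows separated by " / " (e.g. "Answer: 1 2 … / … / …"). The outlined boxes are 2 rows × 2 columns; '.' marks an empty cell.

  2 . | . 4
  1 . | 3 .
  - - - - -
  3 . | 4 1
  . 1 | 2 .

Step 1. [r4c4∈{3}] r4c4 has the single candidate 3, so r4c4=3.
Step 2. [r2c2∈{4}] r2c2's peers cover all but 4, so r2c2=4.
Step 3. [r4c1∈{4}] r4c1 has the single candidate 4. So r4c1=4.
Step 4. [r1c2∈{3}] r1c2 is down to just 3 ⇒ r1c2=3.
Step 5. [r1c3∈{1}] r1c3's peers cover all but 1. So r1c3=1.
Step 6. [r2c4∈{2}] only 2 remains possible at r2c4, so r2c4=2.
Step 7. [r3c2∈{2}] r3c2 is down to just 2, so r3c2=2.

Answer: 2 3 1 4 / 1 4 3 2 / 3 2 4 1 / 4 1 2 3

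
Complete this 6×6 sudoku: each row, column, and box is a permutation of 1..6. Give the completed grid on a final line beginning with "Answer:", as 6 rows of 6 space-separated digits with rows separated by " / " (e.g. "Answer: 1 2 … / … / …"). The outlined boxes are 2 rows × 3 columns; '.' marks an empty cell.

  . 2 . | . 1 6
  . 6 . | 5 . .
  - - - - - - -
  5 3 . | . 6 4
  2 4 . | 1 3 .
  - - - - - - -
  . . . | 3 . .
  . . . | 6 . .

Step 1. [r1c3∈{3,4,5}] across row 1, 5 lands solely at r1c3 ⇒ r1c3=5.
Step 2. [r1c1∈{3,4}] in row 1, 3 fits only at r1c1. So r1c1=3.
Step 3. [r3c3∈{1}] only 1 remains possible at r3c3, so r3c3=1.
Step 4. [r2c3∈{4}] r2c3's peers cover all but 4. So r2c3=4.
Step 5. [r2c5∈{2}] r2c5's peers cover all but 2, so r2c5=2.
Step 6. [r5c1∈{1,4,6}] col 1 places 6 nowhere but r5c1. So r5c1=6.
Step 7. [r5c5∈{4,5}] r5c5 is the only open cell in row 5 admitting 4 ⇒ r5c5=4.
Step 8. [r6c5∈{5}] r6c5's peers cover all but 5, so r6c5=5.
Step 9. [r6c2∈{1}] r6c2 is down to just 1, so r6c2=1.
Step 10. [r5c3∈{2}] r5c3 has the single candidate 2. So r5c3=2.
Step 11. [r4c6∈{5}] only 5 remains possible at r4c6 ⇒ r4c6=5.
Step 12. [r2c1∈{1}] r2c1's peers cover all but 1 ⇒ r2c1=1.
Step 13. [r4c3∈{6}] nothing but 6 survives at r4c3. So r4c3=6.
Step 14. [r2c6∈{3}] r2c6 is down to just 3, so r2c6=3.
Step 15. [r6c3∈{3}] r6c3's peers cover all but 3. So r6c3=3.
Step 16. [r6c6∈{2}] r6c6 is down to just 2. So r6c6=2.
Step 17. [r5c2∈{5}] nothing but 5 survives at r5c2 ⇒ r5c2=5.
Step 18. [r6c1∈{4}] nothing but 4 survives at r6c1. So r6c1=4.
Step 19. [r1c4∈{4}] r1c4 has the single candidate 4. So r1c4=4.
Step 20. [r3c4∈{2}] nothing but 2 survives at r3c4. So r3c4=2.
Step 21. [r5c6∈{1}] r5c6 has the single candidate 1. So r5c6=1.

Answer: 3 2 5 4 1 6 / 1 6 4 5 2 3 / 5 3 1 2 6 4 / 2 4 6 1 3 5 / 6 5 2 3 4 1 / 4 1 3 6 5 2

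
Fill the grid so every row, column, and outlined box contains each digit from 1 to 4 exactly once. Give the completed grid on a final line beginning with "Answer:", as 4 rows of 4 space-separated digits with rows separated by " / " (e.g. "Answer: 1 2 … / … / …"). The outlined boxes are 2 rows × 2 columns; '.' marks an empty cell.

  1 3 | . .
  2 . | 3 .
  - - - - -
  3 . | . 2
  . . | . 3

Step 1. [r4c1∈{4}] r4c1 is down to just 4, so r4c1=4.
Step 2. [r3c2∈{1}] only 1 remains possible at r3c2, so r3c2=1.
Step 3. [r1c4∈{4}] nothing but 4 survives at r1c4 ⇒ r1c4=4.
Step 4. [r2c4∈{1}] only 1 remains possible at r2c4 ⇒ r2c4=1.
Step 5. [r3c3∈{4}] r3c3's peers cover all but 4 ⇒ r3c3=4.
Step 6. [r4c3∈{1}] only 1 remains possible at r4c3. So r4c3=1.
Step 7. [r2c2∈{4}] r2c2's peers cover all but 4. So r2c2=4.
Step 8. [r4c2∈{2}] only 2 remains possible at r4c2. So r4c2=2.
Step 9. [r1c3∈{2}] r1c3's peers cover all but 2, so r1c3=2.

Answer: 1 3 2 4 / 2 4 3 1 / 3 1 4 2 / 4 2 1 3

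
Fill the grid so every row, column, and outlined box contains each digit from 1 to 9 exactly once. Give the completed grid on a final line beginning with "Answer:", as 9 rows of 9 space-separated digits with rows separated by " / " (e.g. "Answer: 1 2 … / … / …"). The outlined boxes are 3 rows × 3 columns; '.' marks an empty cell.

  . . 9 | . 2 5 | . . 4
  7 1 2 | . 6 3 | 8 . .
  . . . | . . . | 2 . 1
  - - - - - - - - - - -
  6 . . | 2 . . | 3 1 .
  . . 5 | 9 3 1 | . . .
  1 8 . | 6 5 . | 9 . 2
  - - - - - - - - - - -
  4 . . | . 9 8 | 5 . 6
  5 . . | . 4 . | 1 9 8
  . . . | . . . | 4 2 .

Step 1. [r9c9∈{3,7}] across col 9, 3 lands solely at r9c9, so r9c9=3.
Step 2. [r7c8∈{7}] nothing but 7 survives at r7c8, so r7c8=7.
Step 3. [r6c3∈{3,4,7}] across row 6, 3 lands solely at r6c3 ⇒ r6c3=3.
Step 4. [r6c6∈{4,7}] in row 6, 7 fits only at r6c6 ⇒ r6c6=7.
Step 5. [r9c5∈{1,7}] in col 5, 1 fits only at r9c5 ⇒ r9c5=1.
Step 6. [r3c2∈{3,4,5,6}] in col 2, 5 fits only at r3c2 ⇒ r3c2=5.
Step 7. [r3c3∈{4,6,8}] in box 1, 4 fits only at r3c3 ⇒ r3c3=4.
Step 8. [r1c2∈{3,6}] across box 1, 6 lands solely at r1c2, so r1c2=6.
Step 9. [r4c3∈{7}] only 7 remains possible at r4c3, so r4c3=7.
Step 10. [r7c2∈{2,3}] in row 7, 2 fits only at r7c2 ⇒ r7c2=2.
Step 11. [r3c5∈{7,8}] 7 has one home in col 5: r3c5 ⇒ r3c5=7.
Step 12. [r3c8∈{3,6}] in row 3, 6 fits only at r3c8 ⇒ r3c8=6.
Step 13. [r3c4∈{8}] nothing but 8 survives at r3c4. So r3c4=8.
Step 14. [r4c2∈{4,9}] 9 has one home in row 4: r4c2, so r4c2=9.
Step 15. [r9c2∈{7}] only 7 remains possible at r9c2, so r9c2=7.
Step 16. [r9c6∈{6}] nothing but 6 survives at r9c6. So r9c6=6.
Step 17. [r1c1∈{3,8}] row 1 places 8 nowhere but r1c1. So r1c1=8.
Step 18. [r8c4∈{3,7}] r8c4 is the only open cell in row 8 admitting 7. So r8c4=7.
Step 19. [r2c8∈{5}] nothing but 5 survives at r2c8 ⇒ r2c8=5.
Step 20. [r5c8∈{4,8}] across row 5, 8 lands solely at r5c8, so r5c8=8.
Step 21. [r5c7∈{6,7}] r5c7 is the only open cell in row 5 admitting 6, so r5c7=6.
Step 22. [r9c4∈{5}] r9c4's peers cover all but 5 ⇒ r9c4=5.
Step 23. [r8c2∈{3}] only 3 remains possible at r8c2, so r8c2=3.
Step 24. [r5c2∈{4}] only 4 remains possible at r5c2, so r5c2=4.
Step 25. [r9c1∈{9}] r9c1's peers cover all but 9, so r9c1=9.
Step 26. [r7c4∈{3}] nothing but 3 survives at r7c4 ⇒ r7c4=3.
Step 27. [r8c6∈{2}] r8c6 has the single candidate 2, so r8c6=2.
Step 28. [r2c9∈{9}] nothing but 9 survives at r2c9 ⇒ r2c9=9.
Step 29. [r7c3∈{1}] nothing but 1 survives at r7c3 ⇒ r7c3=1.
Step 30. [r3c6∈{9}] nothing but 9 survives at r3c6 ⇒ r3c6=9.
Step 31. [r1c8∈{3}] nothing but 3 survives at r1c8. So r1c8=3.
Step 32. [r4c9∈{5}] r4c9 is down to just 5 ⇒ r4c9=5.
Step 33. [r5c1∈{2}] r5c1 has the single candidate 2. So r5c1=2.
Step 34. [r9c3∈{8}] r9c3's peers cover all but 8 ⇒ r9c3=8.
Step 35. [r3c1∈{3}] nothing but 3 survives at r3c1, so r3c1=3.
Step 36. [r2c4∈{4}] nothing but 4 survives at r2c4. So r2c4=4.
Step 37. [r1c4∈{1}] r1c4 has the single candidate 1, so r1c4=1.
Step 38. [r8c3∈{6}] only 6 remains possible at r8c3. So r8c3=6.
Step 39. [r4c5∈{8}] r4c5 has the single candidate 8 ⇒ r4c5=8.
Step 40. [r4c6∈{4}] r4c6 is down to just 4, so r4c6=4.
Step 41. [r1c7∈{7}] only 7 remains possible at r1c7. So r1c7=7.
Step 42. [r5c9∈{7}] nothing but 7 survives at r5c9 ⇒ r5c9=7.
Step 43. [r6c8∈{4}] r6c8 has the single candidate 4. So r6c8=4.

Answer: 8 6 9 1 2 5 7 3 4 / 7 1 2 4 6 3 8 5 9 / 3 5 4 8 7 9 2 6 1 / 6 9 7 2 8 4 3 1 5 / 2 4 5 9 3 1 6 8 7 / 1 8 3 6 5 7 9 4 2 / 4 2 1 3 9 8 5 7 6 / 5 3 6 7 4 2 1 9 8 / 9 7 8 5 1 6 4 2 3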